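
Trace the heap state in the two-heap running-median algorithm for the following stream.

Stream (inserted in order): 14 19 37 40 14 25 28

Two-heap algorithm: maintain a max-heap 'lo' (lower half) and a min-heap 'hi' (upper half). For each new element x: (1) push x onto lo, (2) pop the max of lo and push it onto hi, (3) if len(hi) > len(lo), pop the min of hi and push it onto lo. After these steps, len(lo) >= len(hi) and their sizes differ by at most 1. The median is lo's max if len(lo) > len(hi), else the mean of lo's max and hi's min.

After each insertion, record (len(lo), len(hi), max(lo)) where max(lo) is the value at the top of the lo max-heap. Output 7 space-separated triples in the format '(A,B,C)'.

Answer: (1,0,14) (1,1,14) (2,1,19) (2,2,19) (3,2,19) (3,3,19) (4,3,25)

Derivation:
Step 1: insert 14 -> lo=[14] hi=[] -> (len(lo)=1, len(hi)=0, max(lo)=14)
Step 2: insert 19 -> lo=[14] hi=[19] -> (len(lo)=1, len(hi)=1, max(lo)=14)
Step 3: insert 37 -> lo=[14, 19] hi=[37] -> (len(lo)=2, len(hi)=1, max(lo)=19)
Step 4: insert 40 -> lo=[14, 19] hi=[37, 40] -> (len(lo)=2, len(hi)=2, max(lo)=19)
Step 5: insert 14 -> lo=[14, 14, 19] hi=[37, 40] -> (len(lo)=3, len(hi)=2, max(lo)=19)
Step 6: insert 25 -> lo=[14, 14, 19] hi=[25, 37, 40] -> (len(lo)=3, len(hi)=3, max(lo)=19)
Step 7: insert 28 -> lo=[14, 14, 19, 25] hi=[28, 37, 40] -> (len(lo)=4, len(hi)=3, max(lo)=25)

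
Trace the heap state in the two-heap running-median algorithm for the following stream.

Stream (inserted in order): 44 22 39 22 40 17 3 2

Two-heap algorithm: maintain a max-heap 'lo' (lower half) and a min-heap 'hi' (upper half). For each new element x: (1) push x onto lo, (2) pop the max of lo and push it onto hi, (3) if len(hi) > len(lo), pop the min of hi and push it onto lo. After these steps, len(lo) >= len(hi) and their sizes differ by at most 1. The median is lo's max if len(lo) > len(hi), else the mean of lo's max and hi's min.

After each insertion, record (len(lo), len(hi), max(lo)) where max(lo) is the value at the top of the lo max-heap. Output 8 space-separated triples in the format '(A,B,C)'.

Step 1: insert 44 -> lo=[44] hi=[] -> (len(lo)=1, len(hi)=0, max(lo)=44)
Step 2: insert 22 -> lo=[22] hi=[44] -> (len(lo)=1, len(hi)=1, max(lo)=22)
Step 3: insert 39 -> lo=[22, 39] hi=[44] -> (len(lo)=2, len(hi)=1, max(lo)=39)
Step 4: insert 22 -> lo=[22, 22] hi=[39, 44] -> (len(lo)=2, len(hi)=2, max(lo)=22)
Step 5: insert 40 -> lo=[22, 22, 39] hi=[40, 44] -> (len(lo)=3, len(hi)=2, max(lo)=39)
Step 6: insert 17 -> lo=[17, 22, 22] hi=[39, 40, 44] -> (len(lo)=3, len(hi)=3, max(lo)=22)
Step 7: insert 3 -> lo=[3, 17, 22, 22] hi=[39, 40, 44] -> (len(lo)=4, len(hi)=3, max(lo)=22)
Step 8: insert 2 -> lo=[2, 3, 17, 22] hi=[22, 39, 40, 44] -> (len(lo)=4, len(hi)=4, max(lo)=22)

Answer: (1,0,44) (1,1,22) (2,1,39) (2,2,22) (3,2,39) (3,3,22) (4,3,22) (4,4,22)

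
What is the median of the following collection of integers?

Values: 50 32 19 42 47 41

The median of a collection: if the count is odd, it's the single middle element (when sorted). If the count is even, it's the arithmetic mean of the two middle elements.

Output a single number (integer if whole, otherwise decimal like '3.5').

Step 1: insert 50 -> lo=[50] (size 1, max 50) hi=[] (size 0) -> median=50
Step 2: insert 32 -> lo=[32] (size 1, max 32) hi=[50] (size 1, min 50) -> median=41
Step 3: insert 19 -> lo=[19, 32] (size 2, max 32) hi=[50] (size 1, min 50) -> median=32
Step 4: insert 42 -> lo=[19, 32] (size 2, max 32) hi=[42, 50] (size 2, min 42) -> median=37
Step 5: insert 47 -> lo=[19, 32, 42] (size 3, max 42) hi=[47, 50] (size 2, min 47) -> median=42
Step 6: insert 41 -> lo=[19, 32, 41] (size 3, max 41) hi=[42, 47, 50] (size 3, min 42) -> median=41.5

Answer: 41.5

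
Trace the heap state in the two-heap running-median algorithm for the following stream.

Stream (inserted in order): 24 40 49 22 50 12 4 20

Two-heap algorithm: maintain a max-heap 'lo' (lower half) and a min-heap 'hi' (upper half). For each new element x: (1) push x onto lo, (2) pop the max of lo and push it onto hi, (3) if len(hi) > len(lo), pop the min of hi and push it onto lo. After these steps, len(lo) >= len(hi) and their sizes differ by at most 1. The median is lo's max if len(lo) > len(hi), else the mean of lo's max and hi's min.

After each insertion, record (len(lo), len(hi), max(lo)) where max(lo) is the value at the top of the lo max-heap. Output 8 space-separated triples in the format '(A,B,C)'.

Step 1: insert 24 -> lo=[24] hi=[] -> (len(lo)=1, len(hi)=0, max(lo)=24)
Step 2: insert 40 -> lo=[24] hi=[40] -> (len(lo)=1, len(hi)=1, max(lo)=24)
Step 3: insert 49 -> lo=[24, 40] hi=[49] -> (len(lo)=2, len(hi)=1, max(lo)=40)
Step 4: insert 22 -> lo=[22, 24] hi=[40, 49] -> (len(lo)=2, len(hi)=2, max(lo)=24)
Step 5: insert 50 -> lo=[22, 24, 40] hi=[49, 50] -> (len(lo)=3, len(hi)=2, max(lo)=40)
Step 6: insert 12 -> lo=[12, 22, 24] hi=[40, 49, 50] -> (len(lo)=3, len(hi)=3, max(lo)=24)
Step 7: insert 4 -> lo=[4, 12, 22, 24] hi=[40, 49, 50] -> (len(lo)=4, len(hi)=3, max(lo)=24)
Step 8: insert 20 -> lo=[4, 12, 20, 22] hi=[24, 40, 49, 50] -> (len(lo)=4, len(hi)=4, max(lo)=22)

Answer: (1,0,24) (1,1,24) (2,1,40) (2,2,24) (3,2,40) (3,3,24) (4,3,24) (4,4,22)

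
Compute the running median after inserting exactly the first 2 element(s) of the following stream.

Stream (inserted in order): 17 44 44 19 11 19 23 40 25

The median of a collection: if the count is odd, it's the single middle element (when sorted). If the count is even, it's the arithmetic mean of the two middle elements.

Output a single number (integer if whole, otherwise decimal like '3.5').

Answer: 30.5

Derivation:
Step 1: insert 17 -> lo=[17] (size 1, max 17) hi=[] (size 0) -> median=17
Step 2: insert 44 -> lo=[17] (size 1, max 17) hi=[44] (size 1, min 44) -> median=30.5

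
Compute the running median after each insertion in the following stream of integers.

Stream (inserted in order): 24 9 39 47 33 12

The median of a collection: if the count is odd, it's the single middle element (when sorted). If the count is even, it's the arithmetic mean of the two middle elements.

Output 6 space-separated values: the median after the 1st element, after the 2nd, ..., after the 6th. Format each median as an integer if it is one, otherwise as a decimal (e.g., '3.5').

Step 1: insert 24 -> lo=[24] (size 1, max 24) hi=[] (size 0) -> median=24
Step 2: insert 9 -> lo=[9] (size 1, max 9) hi=[24] (size 1, min 24) -> median=16.5
Step 3: insert 39 -> lo=[9, 24] (size 2, max 24) hi=[39] (size 1, min 39) -> median=24
Step 4: insert 47 -> lo=[9, 24] (size 2, max 24) hi=[39, 47] (size 2, min 39) -> median=31.5
Step 5: insert 33 -> lo=[9, 24, 33] (size 3, max 33) hi=[39, 47] (size 2, min 39) -> median=33
Step 6: insert 12 -> lo=[9, 12, 24] (size 3, max 24) hi=[33, 39, 47] (size 3, min 33) -> median=28.5

Answer: 24 16.5 24 31.5 33 28.5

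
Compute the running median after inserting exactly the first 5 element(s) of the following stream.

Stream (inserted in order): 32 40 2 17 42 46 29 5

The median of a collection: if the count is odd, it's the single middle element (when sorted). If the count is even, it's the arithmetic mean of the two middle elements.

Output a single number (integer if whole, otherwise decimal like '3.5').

Answer: 32

Derivation:
Step 1: insert 32 -> lo=[32] (size 1, max 32) hi=[] (size 0) -> median=32
Step 2: insert 40 -> lo=[32] (size 1, max 32) hi=[40] (size 1, min 40) -> median=36
Step 3: insert 2 -> lo=[2, 32] (size 2, max 32) hi=[40] (size 1, min 40) -> median=32
Step 4: insert 17 -> lo=[2, 17] (size 2, max 17) hi=[32, 40] (size 2, min 32) -> median=24.5
Step 5: insert 42 -> lo=[2, 17, 32] (size 3, max 32) hi=[40, 42] (size 2, min 40) -> median=32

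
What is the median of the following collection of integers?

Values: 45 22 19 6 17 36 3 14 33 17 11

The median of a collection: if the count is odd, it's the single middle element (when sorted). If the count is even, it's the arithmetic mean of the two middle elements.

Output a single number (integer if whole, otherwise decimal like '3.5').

Answer: 17

Derivation:
Step 1: insert 45 -> lo=[45] (size 1, max 45) hi=[] (size 0) -> median=45
Step 2: insert 22 -> lo=[22] (size 1, max 22) hi=[45] (size 1, min 45) -> median=33.5
Step 3: insert 19 -> lo=[19, 22] (size 2, max 22) hi=[45] (size 1, min 45) -> median=22
Step 4: insert 6 -> lo=[6, 19] (size 2, max 19) hi=[22, 45] (size 2, min 22) -> median=20.5
Step 5: insert 17 -> lo=[6, 17, 19] (size 3, max 19) hi=[22, 45] (size 2, min 22) -> median=19
Step 6: insert 36 -> lo=[6, 17, 19] (size 3, max 19) hi=[22, 36, 45] (size 3, min 22) -> median=20.5
Step 7: insert 3 -> lo=[3, 6, 17, 19] (size 4, max 19) hi=[22, 36, 45] (size 3, min 22) -> median=19
Step 8: insert 14 -> lo=[3, 6, 14, 17] (size 4, max 17) hi=[19, 22, 36, 45] (size 4, min 19) -> median=18
Step 9: insert 33 -> lo=[3, 6, 14, 17, 19] (size 5, max 19) hi=[22, 33, 36, 45] (size 4, min 22) -> median=19
Step 10: insert 17 -> lo=[3, 6, 14, 17, 17] (size 5, max 17) hi=[19, 22, 33, 36, 45] (size 5, min 19) -> median=18
Step 11: insert 11 -> lo=[3, 6, 11, 14, 17, 17] (size 6, max 17) hi=[19, 22, 33, 36, 45] (size 5, min 19) -> median=17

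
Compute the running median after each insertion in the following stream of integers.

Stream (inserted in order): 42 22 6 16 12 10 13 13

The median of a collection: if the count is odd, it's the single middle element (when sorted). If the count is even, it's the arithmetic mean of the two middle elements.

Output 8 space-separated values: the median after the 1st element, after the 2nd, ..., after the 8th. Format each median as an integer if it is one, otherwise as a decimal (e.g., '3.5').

Answer: 42 32 22 19 16 14 13 13

Derivation:
Step 1: insert 42 -> lo=[42] (size 1, max 42) hi=[] (size 0) -> median=42
Step 2: insert 22 -> lo=[22] (size 1, max 22) hi=[42] (size 1, min 42) -> median=32
Step 3: insert 6 -> lo=[6, 22] (size 2, max 22) hi=[42] (size 1, min 42) -> median=22
Step 4: insert 16 -> lo=[6, 16] (size 2, max 16) hi=[22, 42] (size 2, min 22) -> median=19
Step 5: insert 12 -> lo=[6, 12, 16] (size 3, max 16) hi=[22, 42] (size 2, min 22) -> median=16
Step 6: insert 10 -> lo=[6, 10, 12] (size 3, max 12) hi=[16, 22, 42] (size 3, min 16) -> median=14
Step 7: insert 13 -> lo=[6, 10, 12, 13] (size 4, max 13) hi=[16, 22, 42] (size 3, min 16) -> median=13
Step 8: insert 13 -> lo=[6, 10, 12, 13] (size 4, max 13) hi=[13, 16, 22, 42] (size 4, min 13) -> median=13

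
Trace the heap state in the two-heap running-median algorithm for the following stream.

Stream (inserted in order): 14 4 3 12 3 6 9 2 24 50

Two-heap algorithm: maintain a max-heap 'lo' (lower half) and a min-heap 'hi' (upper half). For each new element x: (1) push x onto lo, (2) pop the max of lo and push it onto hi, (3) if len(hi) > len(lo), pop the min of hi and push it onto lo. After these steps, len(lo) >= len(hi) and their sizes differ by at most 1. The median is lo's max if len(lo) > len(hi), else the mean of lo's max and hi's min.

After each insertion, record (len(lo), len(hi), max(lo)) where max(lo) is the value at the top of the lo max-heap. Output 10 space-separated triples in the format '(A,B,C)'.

Step 1: insert 14 -> lo=[14] hi=[] -> (len(lo)=1, len(hi)=0, max(lo)=14)
Step 2: insert 4 -> lo=[4] hi=[14] -> (len(lo)=1, len(hi)=1, max(lo)=4)
Step 3: insert 3 -> lo=[3, 4] hi=[14] -> (len(lo)=2, len(hi)=1, max(lo)=4)
Step 4: insert 12 -> lo=[3, 4] hi=[12, 14] -> (len(lo)=2, len(hi)=2, max(lo)=4)
Step 5: insert 3 -> lo=[3, 3, 4] hi=[12, 14] -> (len(lo)=3, len(hi)=2, max(lo)=4)
Step 6: insert 6 -> lo=[3, 3, 4] hi=[6, 12, 14] -> (len(lo)=3, len(hi)=3, max(lo)=4)
Step 7: insert 9 -> lo=[3, 3, 4, 6] hi=[9, 12, 14] -> (len(lo)=4, len(hi)=3, max(lo)=6)
Step 8: insert 2 -> lo=[2, 3, 3, 4] hi=[6, 9, 12, 14] -> (len(lo)=4, len(hi)=4, max(lo)=4)
Step 9: insert 24 -> lo=[2, 3, 3, 4, 6] hi=[9, 12, 14, 24] -> (len(lo)=5, len(hi)=4, max(lo)=6)
Step 10: insert 50 -> lo=[2, 3, 3, 4, 6] hi=[9, 12, 14, 24, 50] -> (len(lo)=5, len(hi)=5, max(lo)=6)

Answer: (1,0,14) (1,1,4) (2,1,4) (2,2,4) (3,2,4) (3,3,4) (4,3,6) (4,4,4) (5,4,6) (5,5,6)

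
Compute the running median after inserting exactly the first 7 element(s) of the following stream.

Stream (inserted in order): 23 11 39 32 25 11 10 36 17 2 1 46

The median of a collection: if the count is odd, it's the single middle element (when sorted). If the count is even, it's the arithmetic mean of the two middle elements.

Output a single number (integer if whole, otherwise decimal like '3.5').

Answer: 23

Derivation:
Step 1: insert 23 -> lo=[23] (size 1, max 23) hi=[] (size 0) -> median=23
Step 2: insert 11 -> lo=[11] (size 1, max 11) hi=[23] (size 1, min 23) -> median=17
Step 3: insert 39 -> lo=[11, 23] (size 2, max 23) hi=[39] (size 1, min 39) -> median=23
Step 4: insert 32 -> lo=[11, 23] (size 2, max 23) hi=[32, 39] (size 2, min 32) -> median=27.5
Step 5: insert 25 -> lo=[11, 23, 25] (size 3, max 25) hi=[32, 39] (size 2, min 32) -> median=25
Step 6: insert 11 -> lo=[11, 11, 23] (size 3, max 23) hi=[25, 32, 39] (size 3, min 25) -> median=24
Step 7: insert 10 -> lo=[10, 11, 11, 23] (size 4, max 23) hi=[25, 32, 39] (size 3, min 25) -> median=23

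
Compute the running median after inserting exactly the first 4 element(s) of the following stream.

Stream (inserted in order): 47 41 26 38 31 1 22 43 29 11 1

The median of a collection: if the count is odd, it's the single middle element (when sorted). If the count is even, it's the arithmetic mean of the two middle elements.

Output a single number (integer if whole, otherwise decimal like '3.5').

Step 1: insert 47 -> lo=[47] (size 1, max 47) hi=[] (size 0) -> median=47
Step 2: insert 41 -> lo=[41] (size 1, max 41) hi=[47] (size 1, min 47) -> median=44
Step 3: insert 26 -> lo=[26, 41] (size 2, max 41) hi=[47] (size 1, min 47) -> median=41
Step 4: insert 38 -> lo=[26, 38] (size 2, max 38) hi=[41, 47] (size 2, min 41) -> median=39.5

Answer: 39.5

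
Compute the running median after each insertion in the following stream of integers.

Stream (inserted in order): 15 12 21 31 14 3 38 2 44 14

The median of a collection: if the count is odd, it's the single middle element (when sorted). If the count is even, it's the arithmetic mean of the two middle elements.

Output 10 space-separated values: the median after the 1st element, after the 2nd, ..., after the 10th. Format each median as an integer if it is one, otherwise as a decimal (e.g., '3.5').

Answer: 15 13.5 15 18 15 14.5 15 14.5 15 14.5

Derivation:
Step 1: insert 15 -> lo=[15] (size 1, max 15) hi=[] (size 0) -> median=15
Step 2: insert 12 -> lo=[12] (size 1, max 12) hi=[15] (size 1, min 15) -> median=13.5
Step 3: insert 21 -> lo=[12, 15] (size 2, max 15) hi=[21] (size 1, min 21) -> median=15
Step 4: insert 31 -> lo=[12, 15] (size 2, max 15) hi=[21, 31] (size 2, min 21) -> median=18
Step 5: insert 14 -> lo=[12, 14, 15] (size 3, max 15) hi=[21, 31] (size 2, min 21) -> median=15
Step 6: insert 3 -> lo=[3, 12, 14] (size 3, max 14) hi=[15, 21, 31] (size 3, min 15) -> median=14.5
Step 7: insert 38 -> lo=[3, 12, 14, 15] (size 4, max 15) hi=[21, 31, 38] (size 3, min 21) -> median=15
Step 8: insert 2 -> lo=[2, 3, 12, 14] (size 4, max 14) hi=[15, 21, 31, 38] (size 4, min 15) -> median=14.5
Step 9: insert 44 -> lo=[2, 3, 12, 14, 15] (size 5, max 15) hi=[21, 31, 38, 44] (size 4, min 21) -> median=15
Step 10: insert 14 -> lo=[2, 3, 12, 14, 14] (size 5, max 14) hi=[15, 21, 31, 38, 44] (size 5, min 15) -> median=14.5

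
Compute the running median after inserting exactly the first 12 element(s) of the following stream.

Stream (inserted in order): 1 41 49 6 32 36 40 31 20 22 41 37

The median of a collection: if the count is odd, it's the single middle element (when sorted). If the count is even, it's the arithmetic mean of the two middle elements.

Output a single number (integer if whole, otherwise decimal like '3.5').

Step 1: insert 1 -> lo=[1] (size 1, max 1) hi=[] (size 0) -> median=1
Step 2: insert 41 -> lo=[1] (size 1, max 1) hi=[41] (size 1, min 41) -> median=21
Step 3: insert 49 -> lo=[1, 41] (size 2, max 41) hi=[49] (size 1, min 49) -> median=41
Step 4: insert 6 -> lo=[1, 6] (size 2, max 6) hi=[41, 49] (size 2, min 41) -> median=23.5
Step 5: insert 32 -> lo=[1, 6, 32] (size 3, max 32) hi=[41, 49] (size 2, min 41) -> median=32
Step 6: insert 36 -> lo=[1, 6, 32] (size 3, max 32) hi=[36, 41, 49] (size 3, min 36) -> median=34
Step 7: insert 40 -> lo=[1, 6, 32, 36] (size 4, max 36) hi=[40, 41, 49] (size 3, min 40) -> median=36
Step 8: insert 31 -> lo=[1, 6, 31, 32] (size 4, max 32) hi=[36, 40, 41, 49] (size 4, min 36) -> median=34
Step 9: insert 20 -> lo=[1, 6, 20, 31, 32] (size 5, max 32) hi=[36, 40, 41, 49] (size 4, min 36) -> median=32
Step 10: insert 22 -> lo=[1, 6, 20, 22, 31] (size 5, max 31) hi=[32, 36, 40, 41, 49] (size 5, min 32) -> median=31.5
Step 11: insert 41 -> lo=[1, 6, 20, 22, 31, 32] (size 6, max 32) hi=[36, 40, 41, 41, 49] (size 5, min 36) -> median=32
Step 12: insert 37 -> lo=[1, 6, 20, 22, 31, 32] (size 6, max 32) hi=[36, 37, 40, 41, 41, 49] (size 6, min 36) -> median=34

Answer: 34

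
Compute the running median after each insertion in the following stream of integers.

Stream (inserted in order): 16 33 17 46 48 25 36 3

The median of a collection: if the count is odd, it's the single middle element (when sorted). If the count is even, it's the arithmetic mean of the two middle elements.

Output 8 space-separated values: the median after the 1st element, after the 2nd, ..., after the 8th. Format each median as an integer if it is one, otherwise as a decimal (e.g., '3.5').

Step 1: insert 16 -> lo=[16] (size 1, max 16) hi=[] (size 0) -> median=16
Step 2: insert 33 -> lo=[16] (size 1, max 16) hi=[33] (size 1, min 33) -> median=24.5
Step 3: insert 17 -> lo=[16, 17] (size 2, max 17) hi=[33] (size 1, min 33) -> median=17
Step 4: insert 46 -> lo=[16, 17] (size 2, max 17) hi=[33, 46] (size 2, min 33) -> median=25
Step 5: insert 48 -> lo=[16, 17, 33] (size 3, max 33) hi=[46, 48] (size 2, min 46) -> median=33
Step 6: insert 25 -> lo=[16, 17, 25] (size 3, max 25) hi=[33, 46, 48] (size 3, min 33) -> median=29
Step 7: insert 36 -> lo=[16, 17, 25, 33] (size 4, max 33) hi=[36, 46, 48] (size 3, min 36) -> median=33
Step 8: insert 3 -> lo=[3, 16, 17, 25] (size 4, max 25) hi=[33, 36, 46, 48] (size 4, min 33) -> median=29

Answer: 16 24.5 17 25 33 29 33 29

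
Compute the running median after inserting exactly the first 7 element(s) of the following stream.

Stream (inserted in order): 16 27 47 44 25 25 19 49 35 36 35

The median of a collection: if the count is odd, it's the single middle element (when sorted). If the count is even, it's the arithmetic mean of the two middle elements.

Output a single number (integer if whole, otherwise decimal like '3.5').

Step 1: insert 16 -> lo=[16] (size 1, max 16) hi=[] (size 0) -> median=16
Step 2: insert 27 -> lo=[16] (size 1, max 16) hi=[27] (size 1, min 27) -> median=21.5
Step 3: insert 47 -> lo=[16, 27] (size 2, max 27) hi=[47] (size 1, min 47) -> median=27
Step 4: insert 44 -> lo=[16, 27] (size 2, max 27) hi=[44, 47] (size 2, min 44) -> median=35.5
Step 5: insert 25 -> lo=[16, 25, 27] (size 3, max 27) hi=[44, 47] (size 2, min 44) -> median=27
Step 6: insert 25 -> lo=[16, 25, 25] (size 3, max 25) hi=[27, 44, 47] (size 3, min 27) -> median=26
Step 7: insert 19 -> lo=[16, 19, 25, 25] (size 4, max 25) hi=[27, 44, 47] (size 3, min 27) -> median=25

Answer: 25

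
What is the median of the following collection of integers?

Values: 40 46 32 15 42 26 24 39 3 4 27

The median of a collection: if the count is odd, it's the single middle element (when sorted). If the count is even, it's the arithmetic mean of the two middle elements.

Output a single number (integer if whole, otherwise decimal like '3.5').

Step 1: insert 40 -> lo=[40] (size 1, max 40) hi=[] (size 0) -> median=40
Step 2: insert 46 -> lo=[40] (size 1, max 40) hi=[46] (size 1, min 46) -> median=43
Step 3: insert 32 -> lo=[32, 40] (size 2, max 40) hi=[46] (size 1, min 46) -> median=40
Step 4: insert 15 -> lo=[15, 32] (size 2, max 32) hi=[40, 46] (size 2, min 40) -> median=36
Step 5: insert 42 -> lo=[15, 32, 40] (size 3, max 40) hi=[42, 46] (size 2, min 42) -> median=40
Step 6: insert 26 -> lo=[15, 26, 32] (size 3, max 32) hi=[40, 42, 46] (size 3, min 40) -> median=36
Step 7: insert 24 -> lo=[15, 24, 26, 32] (size 4, max 32) hi=[40, 42, 46] (size 3, min 40) -> median=32
Step 8: insert 39 -> lo=[15, 24, 26, 32] (size 4, max 32) hi=[39, 40, 42, 46] (size 4, min 39) -> median=35.5
Step 9: insert 3 -> lo=[3, 15, 24, 26, 32] (size 5, max 32) hi=[39, 40, 42, 46] (size 4, min 39) -> median=32
Step 10: insert 4 -> lo=[3, 4, 15, 24, 26] (size 5, max 26) hi=[32, 39, 40, 42, 46] (size 5, min 32) -> median=29
Step 11: insert 27 -> lo=[3, 4, 15, 24, 26, 27] (size 6, max 27) hi=[32, 39, 40, 42, 46] (size 5, min 32) -> median=27

Answer: 27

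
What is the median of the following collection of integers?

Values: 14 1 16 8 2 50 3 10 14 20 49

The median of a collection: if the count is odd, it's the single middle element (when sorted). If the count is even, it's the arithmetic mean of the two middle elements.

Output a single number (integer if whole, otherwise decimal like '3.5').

Step 1: insert 14 -> lo=[14] (size 1, max 14) hi=[] (size 0) -> median=14
Step 2: insert 1 -> lo=[1] (size 1, max 1) hi=[14] (size 1, min 14) -> median=7.5
Step 3: insert 16 -> lo=[1, 14] (size 2, max 14) hi=[16] (size 1, min 16) -> median=14
Step 4: insert 8 -> lo=[1, 8] (size 2, max 8) hi=[14, 16] (size 2, min 14) -> median=11
Step 5: insert 2 -> lo=[1, 2, 8] (size 3, max 8) hi=[14, 16] (size 2, min 14) -> median=8
Step 6: insert 50 -> lo=[1, 2, 8] (size 3, max 8) hi=[14, 16, 50] (size 3, min 14) -> median=11
Step 7: insert 3 -> lo=[1, 2, 3, 8] (size 4, max 8) hi=[14, 16, 50] (size 3, min 14) -> median=8
Step 8: insert 10 -> lo=[1, 2, 3, 8] (size 4, max 8) hi=[10, 14, 16, 50] (size 4, min 10) -> median=9
Step 9: insert 14 -> lo=[1, 2, 3, 8, 10] (size 5, max 10) hi=[14, 14, 16, 50] (size 4, min 14) -> median=10
Step 10: insert 20 -> lo=[1, 2, 3, 8, 10] (size 5, max 10) hi=[14, 14, 16, 20, 50] (size 5, min 14) -> median=12
Step 11: insert 49 -> lo=[1, 2, 3, 8, 10, 14] (size 6, max 14) hi=[14, 16, 20, 49, 50] (size 5, min 14) -> median=14

Answer: 14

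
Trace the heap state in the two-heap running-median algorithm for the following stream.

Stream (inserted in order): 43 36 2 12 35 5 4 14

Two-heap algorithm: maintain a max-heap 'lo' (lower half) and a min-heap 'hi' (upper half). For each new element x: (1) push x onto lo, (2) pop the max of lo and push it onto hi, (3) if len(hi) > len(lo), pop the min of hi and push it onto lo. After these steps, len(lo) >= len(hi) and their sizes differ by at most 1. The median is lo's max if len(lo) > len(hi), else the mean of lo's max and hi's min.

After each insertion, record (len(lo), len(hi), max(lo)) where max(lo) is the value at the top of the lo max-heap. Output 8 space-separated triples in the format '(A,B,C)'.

Step 1: insert 43 -> lo=[43] hi=[] -> (len(lo)=1, len(hi)=0, max(lo)=43)
Step 2: insert 36 -> lo=[36] hi=[43] -> (len(lo)=1, len(hi)=1, max(lo)=36)
Step 3: insert 2 -> lo=[2, 36] hi=[43] -> (len(lo)=2, len(hi)=1, max(lo)=36)
Step 4: insert 12 -> lo=[2, 12] hi=[36, 43] -> (len(lo)=2, len(hi)=2, max(lo)=12)
Step 5: insert 35 -> lo=[2, 12, 35] hi=[36, 43] -> (len(lo)=3, len(hi)=2, max(lo)=35)
Step 6: insert 5 -> lo=[2, 5, 12] hi=[35, 36, 43] -> (len(lo)=3, len(hi)=3, max(lo)=12)
Step 7: insert 4 -> lo=[2, 4, 5, 12] hi=[35, 36, 43] -> (len(lo)=4, len(hi)=3, max(lo)=12)
Step 8: insert 14 -> lo=[2, 4, 5, 12] hi=[14, 35, 36, 43] -> (len(lo)=4, len(hi)=4, max(lo)=12)

Answer: (1,0,43) (1,1,36) (2,1,36) (2,2,12) (3,2,35) (3,3,12) (4,3,12) (4,4,12)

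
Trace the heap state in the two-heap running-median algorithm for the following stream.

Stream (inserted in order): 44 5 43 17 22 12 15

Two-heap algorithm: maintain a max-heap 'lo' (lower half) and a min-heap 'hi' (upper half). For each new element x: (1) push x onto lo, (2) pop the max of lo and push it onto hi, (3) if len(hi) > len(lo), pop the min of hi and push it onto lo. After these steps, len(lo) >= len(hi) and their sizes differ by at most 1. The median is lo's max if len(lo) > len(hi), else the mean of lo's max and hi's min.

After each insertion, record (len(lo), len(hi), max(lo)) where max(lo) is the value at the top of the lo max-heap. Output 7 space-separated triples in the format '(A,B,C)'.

Answer: (1,0,44) (1,1,5) (2,1,43) (2,2,17) (3,2,22) (3,3,17) (4,3,17)

Derivation:
Step 1: insert 44 -> lo=[44] hi=[] -> (len(lo)=1, len(hi)=0, max(lo)=44)
Step 2: insert 5 -> lo=[5] hi=[44] -> (len(lo)=1, len(hi)=1, max(lo)=5)
Step 3: insert 43 -> lo=[5, 43] hi=[44] -> (len(lo)=2, len(hi)=1, max(lo)=43)
Step 4: insert 17 -> lo=[5, 17] hi=[43, 44] -> (len(lo)=2, len(hi)=2, max(lo)=17)
Step 5: insert 22 -> lo=[5, 17, 22] hi=[43, 44] -> (len(lo)=3, len(hi)=2, max(lo)=22)
Step 6: insert 12 -> lo=[5, 12, 17] hi=[22, 43, 44] -> (len(lo)=3, len(hi)=3, max(lo)=17)
Step 7: insert 15 -> lo=[5, 12, 15, 17] hi=[22, 43, 44] -> (len(lo)=4, len(hi)=3, max(lo)=17)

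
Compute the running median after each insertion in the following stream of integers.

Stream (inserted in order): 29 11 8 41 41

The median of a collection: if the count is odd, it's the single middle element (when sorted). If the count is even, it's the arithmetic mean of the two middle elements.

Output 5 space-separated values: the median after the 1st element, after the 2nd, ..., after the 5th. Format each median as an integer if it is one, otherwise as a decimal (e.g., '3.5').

Answer: 29 20 11 20 29

Derivation:
Step 1: insert 29 -> lo=[29] (size 1, max 29) hi=[] (size 0) -> median=29
Step 2: insert 11 -> lo=[11] (size 1, max 11) hi=[29] (size 1, min 29) -> median=20
Step 3: insert 8 -> lo=[8, 11] (size 2, max 11) hi=[29] (size 1, min 29) -> median=11
Step 4: insert 41 -> lo=[8, 11] (size 2, max 11) hi=[29, 41] (size 2, min 29) -> median=20
Step 5: insert 41 -> lo=[8, 11, 29] (size 3, max 29) hi=[41, 41] (size 2, min 41) -> median=29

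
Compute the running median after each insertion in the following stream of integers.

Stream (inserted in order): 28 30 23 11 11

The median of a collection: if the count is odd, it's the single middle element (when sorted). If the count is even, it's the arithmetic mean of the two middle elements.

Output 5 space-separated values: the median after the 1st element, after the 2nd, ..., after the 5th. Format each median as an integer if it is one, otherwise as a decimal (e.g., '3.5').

Step 1: insert 28 -> lo=[28] (size 1, max 28) hi=[] (size 0) -> median=28
Step 2: insert 30 -> lo=[28] (size 1, max 28) hi=[30] (size 1, min 30) -> median=29
Step 3: insert 23 -> lo=[23, 28] (size 2, max 28) hi=[30] (size 1, min 30) -> median=28
Step 4: insert 11 -> lo=[11, 23] (size 2, max 23) hi=[28, 30] (size 2, min 28) -> median=25.5
Step 5: insert 11 -> lo=[11, 11, 23] (size 3, max 23) hi=[28, 30] (size 2, min 28) -> median=23

Answer: 28 29 28 25.5 23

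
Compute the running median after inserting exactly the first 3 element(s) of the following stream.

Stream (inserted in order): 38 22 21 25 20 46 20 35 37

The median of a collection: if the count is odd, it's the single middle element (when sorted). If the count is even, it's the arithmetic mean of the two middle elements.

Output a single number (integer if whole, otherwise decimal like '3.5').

Step 1: insert 38 -> lo=[38] (size 1, max 38) hi=[] (size 0) -> median=38
Step 2: insert 22 -> lo=[22] (size 1, max 22) hi=[38] (size 1, min 38) -> median=30
Step 3: insert 21 -> lo=[21, 22] (size 2, max 22) hi=[38] (size 1, min 38) -> median=22

Answer: 22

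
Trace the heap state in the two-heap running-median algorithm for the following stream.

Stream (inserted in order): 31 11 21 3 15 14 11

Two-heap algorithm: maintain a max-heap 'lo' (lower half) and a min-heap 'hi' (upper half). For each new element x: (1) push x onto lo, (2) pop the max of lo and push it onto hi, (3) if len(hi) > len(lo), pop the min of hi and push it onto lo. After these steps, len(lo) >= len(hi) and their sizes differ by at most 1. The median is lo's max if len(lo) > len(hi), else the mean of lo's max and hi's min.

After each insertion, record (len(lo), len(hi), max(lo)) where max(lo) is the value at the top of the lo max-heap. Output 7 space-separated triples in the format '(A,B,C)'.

Step 1: insert 31 -> lo=[31] hi=[] -> (len(lo)=1, len(hi)=0, max(lo)=31)
Step 2: insert 11 -> lo=[11] hi=[31] -> (len(lo)=1, len(hi)=1, max(lo)=11)
Step 3: insert 21 -> lo=[11, 21] hi=[31] -> (len(lo)=2, len(hi)=1, max(lo)=21)
Step 4: insert 3 -> lo=[3, 11] hi=[21, 31] -> (len(lo)=2, len(hi)=2, max(lo)=11)
Step 5: insert 15 -> lo=[3, 11, 15] hi=[21, 31] -> (len(lo)=3, len(hi)=2, max(lo)=15)
Step 6: insert 14 -> lo=[3, 11, 14] hi=[15, 21, 31] -> (len(lo)=3, len(hi)=3, max(lo)=14)
Step 7: insert 11 -> lo=[3, 11, 11, 14] hi=[15, 21, 31] -> (len(lo)=4, len(hi)=3, max(lo)=14)

Answer: (1,0,31) (1,1,11) (2,1,21) (2,2,11) (3,2,15) (3,3,14) (4,3,14)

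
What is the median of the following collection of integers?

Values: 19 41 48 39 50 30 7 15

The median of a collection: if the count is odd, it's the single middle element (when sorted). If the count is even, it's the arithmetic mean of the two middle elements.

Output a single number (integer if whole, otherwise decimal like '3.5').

Answer: 34.5

Derivation:
Step 1: insert 19 -> lo=[19] (size 1, max 19) hi=[] (size 0) -> median=19
Step 2: insert 41 -> lo=[19] (size 1, max 19) hi=[41] (size 1, min 41) -> median=30
Step 3: insert 48 -> lo=[19, 41] (size 2, max 41) hi=[48] (size 1, min 48) -> median=41
Step 4: insert 39 -> lo=[19, 39] (size 2, max 39) hi=[41, 48] (size 2, min 41) -> median=40
Step 5: insert 50 -> lo=[19, 39, 41] (size 3, max 41) hi=[48, 50] (size 2, min 48) -> median=41
Step 6: insert 30 -> lo=[19, 30, 39] (size 3, max 39) hi=[41, 48, 50] (size 3, min 41) -> median=40
Step 7: insert 7 -> lo=[7, 19, 30, 39] (size 4, max 39) hi=[41, 48, 50] (size 3, min 41) -> median=39
Step 8: insert 15 -> lo=[7, 15, 19, 30] (size 4, max 30) hi=[39, 41, 48, 50] (size 4, min 39) -> median=34.5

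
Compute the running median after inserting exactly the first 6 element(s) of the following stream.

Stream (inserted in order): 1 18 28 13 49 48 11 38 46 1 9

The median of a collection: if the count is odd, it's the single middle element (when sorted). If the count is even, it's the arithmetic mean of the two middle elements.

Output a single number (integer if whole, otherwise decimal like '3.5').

Answer: 23

Derivation:
Step 1: insert 1 -> lo=[1] (size 1, max 1) hi=[] (size 0) -> median=1
Step 2: insert 18 -> lo=[1] (size 1, max 1) hi=[18] (size 1, min 18) -> median=9.5
Step 3: insert 28 -> lo=[1, 18] (size 2, max 18) hi=[28] (size 1, min 28) -> median=18
Step 4: insert 13 -> lo=[1, 13] (size 2, max 13) hi=[18, 28] (size 2, min 18) -> median=15.5
Step 5: insert 49 -> lo=[1, 13, 18] (size 3, max 18) hi=[28, 49] (size 2, min 28) -> median=18
Step 6: insert 48 -> lo=[1, 13, 18] (size 3, max 18) hi=[28, 48, 49] (size 3, min 28) -> median=23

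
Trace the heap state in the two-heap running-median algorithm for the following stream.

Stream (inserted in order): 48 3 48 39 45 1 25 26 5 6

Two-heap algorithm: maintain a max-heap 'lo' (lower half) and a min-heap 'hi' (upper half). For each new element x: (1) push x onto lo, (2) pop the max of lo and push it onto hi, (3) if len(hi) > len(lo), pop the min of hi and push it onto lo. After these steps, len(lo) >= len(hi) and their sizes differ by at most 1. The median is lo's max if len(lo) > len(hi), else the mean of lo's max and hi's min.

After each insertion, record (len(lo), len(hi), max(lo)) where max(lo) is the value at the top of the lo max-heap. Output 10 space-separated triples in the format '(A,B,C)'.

Answer: (1,0,48) (1,1,3) (2,1,48) (2,2,39) (3,2,45) (3,3,39) (4,3,39) (4,4,26) (5,4,26) (5,5,25)

Derivation:
Step 1: insert 48 -> lo=[48] hi=[] -> (len(lo)=1, len(hi)=0, max(lo)=48)
Step 2: insert 3 -> lo=[3] hi=[48] -> (len(lo)=1, len(hi)=1, max(lo)=3)
Step 3: insert 48 -> lo=[3, 48] hi=[48] -> (len(lo)=2, len(hi)=1, max(lo)=48)
Step 4: insert 39 -> lo=[3, 39] hi=[48, 48] -> (len(lo)=2, len(hi)=2, max(lo)=39)
Step 5: insert 45 -> lo=[3, 39, 45] hi=[48, 48] -> (len(lo)=3, len(hi)=2, max(lo)=45)
Step 6: insert 1 -> lo=[1, 3, 39] hi=[45, 48, 48] -> (len(lo)=3, len(hi)=3, max(lo)=39)
Step 7: insert 25 -> lo=[1, 3, 25, 39] hi=[45, 48, 48] -> (len(lo)=4, len(hi)=3, max(lo)=39)
Step 8: insert 26 -> lo=[1, 3, 25, 26] hi=[39, 45, 48, 48] -> (len(lo)=4, len(hi)=4, max(lo)=26)
Step 9: insert 5 -> lo=[1, 3, 5, 25, 26] hi=[39, 45, 48, 48] -> (len(lo)=5, len(hi)=4, max(lo)=26)
Step 10: insert 6 -> lo=[1, 3, 5, 6, 25] hi=[26, 39, 45, 48, 48] -> (len(lo)=5, len(hi)=5, max(lo)=25)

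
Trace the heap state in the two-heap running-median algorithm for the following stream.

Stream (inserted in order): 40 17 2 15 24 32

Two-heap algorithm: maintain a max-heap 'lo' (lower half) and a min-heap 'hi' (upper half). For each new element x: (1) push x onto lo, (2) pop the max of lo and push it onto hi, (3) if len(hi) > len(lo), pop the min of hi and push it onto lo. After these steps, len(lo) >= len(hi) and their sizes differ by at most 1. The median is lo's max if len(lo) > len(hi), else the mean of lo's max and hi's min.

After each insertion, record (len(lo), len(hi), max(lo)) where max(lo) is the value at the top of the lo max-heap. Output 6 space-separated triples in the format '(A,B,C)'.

Answer: (1,0,40) (1,1,17) (2,1,17) (2,2,15) (3,2,17) (3,3,17)

Derivation:
Step 1: insert 40 -> lo=[40] hi=[] -> (len(lo)=1, len(hi)=0, max(lo)=40)
Step 2: insert 17 -> lo=[17] hi=[40] -> (len(lo)=1, len(hi)=1, max(lo)=17)
Step 3: insert 2 -> lo=[2, 17] hi=[40] -> (len(lo)=2, len(hi)=1, max(lo)=17)
Step 4: insert 15 -> lo=[2, 15] hi=[17, 40] -> (len(lo)=2, len(hi)=2, max(lo)=15)
Step 5: insert 24 -> lo=[2, 15, 17] hi=[24, 40] -> (len(lo)=3, len(hi)=2, max(lo)=17)
Step 6: insert 32 -> lo=[2, 15, 17] hi=[24, 32, 40] -> (len(lo)=3, len(hi)=3, max(lo)=17)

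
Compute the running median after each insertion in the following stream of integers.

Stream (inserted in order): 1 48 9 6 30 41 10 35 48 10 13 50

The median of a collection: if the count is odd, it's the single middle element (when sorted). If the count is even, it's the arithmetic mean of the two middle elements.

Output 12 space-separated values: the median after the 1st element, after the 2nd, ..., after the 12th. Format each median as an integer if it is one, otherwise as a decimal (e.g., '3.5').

Answer: 1 24.5 9 7.5 9 19.5 10 20 30 20 13 21.5

Derivation:
Step 1: insert 1 -> lo=[1] (size 1, max 1) hi=[] (size 0) -> median=1
Step 2: insert 48 -> lo=[1] (size 1, max 1) hi=[48] (size 1, min 48) -> median=24.5
Step 3: insert 9 -> lo=[1, 9] (size 2, max 9) hi=[48] (size 1, min 48) -> median=9
Step 4: insert 6 -> lo=[1, 6] (size 2, max 6) hi=[9, 48] (size 2, min 9) -> median=7.5
Step 5: insert 30 -> lo=[1, 6, 9] (size 3, max 9) hi=[30, 48] (size 2, min 30) -> median=9
Step 6: insert 41 -> lo=[1, 6, 9] (size 3, max 9) hi=[30, 41, 48] (size 3, min 30) -> median=19.5
Step 7: insert 10 -> lo=[1, 6, 9, 10] (size 4, max 10) hi=[30, 41, 48] (size 3, min 30) -> median=10
Step 8: insert 35 -> lo=[1, 6, 9, 10] (size 4, max 10) hi=[30, 35, 41, 48] (size 4, min 30) -> median=20
Step 9: insert 48 -> lo=[1, 6, 9, 10, 30] (size 5, max 30) hi=[35, 41, 48, 48] (size 4, min 35) -> median=30
Step 10: insert 10 -> lo=[1, 6, 9, 10, 10] (size 5, max 10) hi=[30, 35, 41, 48, 48] (size 5, min 30) -> median=20
Step 11: insert 13 -> lo=[1, 6, 9, 10, 10, 13] (size 6, max 13) hi=[30, 35, 41, 48, 48] (size 5, min 30) -> median=13
Step 12: insert 50 -> lo=[1, 6, 9, 10, 10, 13] (size 6, max 13) hi=[30, 35, 41, 48, 48, 50] (size 6, min 30) -> median=21.5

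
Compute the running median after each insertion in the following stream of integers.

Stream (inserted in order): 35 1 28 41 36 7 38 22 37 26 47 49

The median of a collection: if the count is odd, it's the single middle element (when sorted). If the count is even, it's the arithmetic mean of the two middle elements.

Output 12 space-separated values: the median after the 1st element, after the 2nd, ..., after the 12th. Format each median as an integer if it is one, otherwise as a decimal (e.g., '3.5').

Step 1: insert 35 -> lo=[35] (size 1, max 35) hi=[] (size 0) -> median=35
Step 2: insert 1 -> lo=[1] (size 1, max 1) hi=[35] (size 1, min 35) -> median=18
Step 3: insert 28 -> lo=[1, 28] (size 2, max 28) hi=[35] (size 1, min 35) -> median=28
Step 4: insert 41 -> lo=[1, 28] (size 2, max 28) hi=[35, 41] (size 2, min 35) -> median=31.5
Step 5: insert 36 -> lo=[1, 28, 35] (size 3, max 35) hi=[36, 41] (size 2, min 36) -> median=35
Step 6: insert 7 -> lo=[1, 7, 28] (size 3, max 28) hi=[35, 36, 41] (size 3, min 35) -> median=31.5
Step 7: insert 38 -> lo=[1, 7, 28, 35] (size 4, max 35) hi=[36, 38, 41] (size 3, min 36) -> median=35
Step 8: insert 22 -> lo=[1, 7, 22, 28] (size 4, max 28) hi=[35, 36, 38, 41] (size 4, min 35) -> median=31.5
Step 9: insert 37 -> lo=[1, 7, 22, 28, 35] (size 5, max 35) hi=[36, 37, 38, 41] (size 4, min 36) -> median=35
Step 10: insert 26 -> lo=[1, 7, 22, 26, 28] (size 5, max 28) hi=[35, 36, 37, 38, 41] (size 5, min 35) -> median=31.5
Step 11: insert 47 -> lo=[1, 7, 22, 26, 28, 35] (size 6, max 35) hi=[36, 37, 38, 41, 47] (size 5, min 36) -> median=35
Step 12: insert 49 -> lo=[1, 7, 22, 26, 28, 35] (size 6, max 35) hi=[36, 37, 38, 41, 47, 49] (size 6, min 36) -> median=35.5

Answer: 35 18 28 31.5 35 31.5 35 31.5 35 31.5 35 35.5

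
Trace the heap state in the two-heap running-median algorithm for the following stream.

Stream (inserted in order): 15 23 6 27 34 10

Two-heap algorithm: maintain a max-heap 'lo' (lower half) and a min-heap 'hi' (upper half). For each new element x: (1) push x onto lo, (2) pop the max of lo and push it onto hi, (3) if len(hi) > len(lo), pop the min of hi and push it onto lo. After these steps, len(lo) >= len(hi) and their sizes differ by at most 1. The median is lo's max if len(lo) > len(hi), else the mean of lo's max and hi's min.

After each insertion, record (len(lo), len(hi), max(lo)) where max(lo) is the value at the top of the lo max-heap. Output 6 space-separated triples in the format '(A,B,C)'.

Answer: (1,0,15) (1,1,15) (2,1,15) (2,2,15) (3,2,23) (3,3,15)

Derivation:
Step 1: insert 15 -> lo=[15] hi=[] -> (len(lo)=1, len(hi)=0, max(lo)=15)
Step 2: insert 23 -> lo=[15] hi=[23] -> (len(lo)=1, len(hi)=1, max(lo)=15)
Step 3: insert 6 -> lo=[6, 15] hi=[23] -> (len(lo)=2, len(hi)=1, max(lo)=15)
Step 4: insert 27 -> lo=[6, 15] hi=[23, 27] -> (len(lo)=2, len(hi)=2, max(lo)=15)
Step 5: insert 34 -> lo=[6, 15, 23] hi=[27, 34] -> (len(lo)=3, len(hi)=2, max(lo)=23)
Step 6: insert 10 -> lo=[6, 10, 15] hi=[23, 27, 34] -> (len(lo)=3, len(hi)=3, max(lo)=15)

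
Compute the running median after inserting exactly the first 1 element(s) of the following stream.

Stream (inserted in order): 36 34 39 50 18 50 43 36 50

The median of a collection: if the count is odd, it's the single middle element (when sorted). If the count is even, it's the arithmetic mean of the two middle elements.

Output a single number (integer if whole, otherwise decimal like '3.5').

Answer: 36

Derivation:
Step 1: insert 36 -> lo=[36] (size 1, max 36) hi=[] (size 0) -> median=36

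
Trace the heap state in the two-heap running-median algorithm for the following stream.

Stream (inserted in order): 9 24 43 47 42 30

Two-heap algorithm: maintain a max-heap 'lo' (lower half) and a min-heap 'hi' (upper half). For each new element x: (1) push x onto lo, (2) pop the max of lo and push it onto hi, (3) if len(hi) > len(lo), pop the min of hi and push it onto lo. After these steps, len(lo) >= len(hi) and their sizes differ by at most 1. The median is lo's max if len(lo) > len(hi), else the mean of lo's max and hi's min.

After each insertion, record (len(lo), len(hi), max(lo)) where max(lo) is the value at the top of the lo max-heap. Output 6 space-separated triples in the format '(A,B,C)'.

Answer: (1,0,9) (1,1,9) (2,1,24) (2,2,24) (3,2,42) (3,3,30)

Derivation:
Step 1: insert 9 -> lo=[9] hi=[] -> (len(lo)=1, len(hi)=0, max(lo)=9)
Step 2: insert 24 -> lo=[9] hi=[24] -> (len(lo)=1, len(hi)=1, max(lo)=9)
Step 3: insert 43 -> lo=[9, 24] hi=[43] -> (len(lo)=2, len(hi)=1, max(lo)=24)
Step 4: insert 47 -> lo=[9, 24] hi=[43, 47] -> (len(lo)=2, len(hi)=2, max(lo)=24)
Step 5: insert 42 -> lo=[9, 24, 42] hi=[43, 47] -> (len(lo)=3, len(hi)=2, max(lo)=42)
Step 6: insert 30 -> lo=[9, 24, 30] hi=[42, 43, 47] -> (len(lo)=3, len(hi)=3, max(lo)=30)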